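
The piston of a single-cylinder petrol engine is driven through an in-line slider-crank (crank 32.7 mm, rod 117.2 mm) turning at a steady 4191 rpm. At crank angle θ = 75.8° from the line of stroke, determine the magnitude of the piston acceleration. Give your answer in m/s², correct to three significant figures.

ω = 2π·4191/60 = 438.9 rad/s
x(θ) = r cosθ + √(L² − r² sin²θ); with ω constant, a = ω²·d²x/dθ².
d²x/dθ² = −r cosθ − r²(cos2θ)/√u − r⁴ sin²2θ/(4u^{3/2}),  u = L² − r² sin²θ = 0.0127309 m².
Substituting r = 0.0327 m, L = 0.1172 m, θ = 75.8°: d²x/dθ² = +0.00026977 m.
a = ω²·d²x/dθ² = (438.9)²·(+0.00026977) = +51.962 m/s²;  |a| = 51.962 m/s².

52.0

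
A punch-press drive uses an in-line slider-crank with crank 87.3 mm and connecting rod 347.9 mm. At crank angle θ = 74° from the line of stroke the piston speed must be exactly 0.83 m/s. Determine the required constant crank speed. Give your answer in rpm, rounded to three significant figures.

For an in-line slider-crank, |v_piston| = rω|sinθ|·[1 + r cosθ/√(L² − r² sin²θ)].
With r = 0.0873 m, L = 0.3479 m, θ = 74°: the bracketed kinematic factor |dx/dθ| = 0.089899 m.
ω = v/|dx/dθ| = 0.83/0.089899 = 9.2326 rad/s.
N = 60ω/(2π) = 88.165 rpm.

88.2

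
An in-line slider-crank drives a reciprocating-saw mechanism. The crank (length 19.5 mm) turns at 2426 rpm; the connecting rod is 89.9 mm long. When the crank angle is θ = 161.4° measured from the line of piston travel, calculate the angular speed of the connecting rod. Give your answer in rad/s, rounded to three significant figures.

ω = 254.1 rad/s (converted from 2426 rpm).
The rod makes angle φ with the slider axis where L sinφ = r sinθ; differentiating, L cosφ·φ̇ = r ω cosθ.
L cosφ = √(L² − r² sin²θ) = 0.089685 m.
|ω_rod| = r ω |cosθ| / √(L² − r² sin²θ) = 0.0195·254.1·0.94777/0.089685 = 52.353 rad/s.

52.4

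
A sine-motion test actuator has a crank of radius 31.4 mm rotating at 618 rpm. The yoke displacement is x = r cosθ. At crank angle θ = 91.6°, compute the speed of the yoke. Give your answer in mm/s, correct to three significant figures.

ω = 64.72 rad/s (from 618 rpm).
x = r cosθ ⇒ ẋ = −rω sinθ.
|v| = rω|sinθ| = 0.0314·64.72·|sin 91.6°| = 2.0313 m/s = 2031.3 mm/s.

2030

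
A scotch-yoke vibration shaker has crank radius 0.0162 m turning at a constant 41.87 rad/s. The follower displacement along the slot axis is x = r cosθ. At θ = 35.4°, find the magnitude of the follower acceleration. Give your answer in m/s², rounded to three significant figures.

23.1

ω = 41.87 rad/s
x = r cosθ ⇒ ẍ = −rω² cosθ (ω constant).
|a| = rω²|cosθ| = 0.0162·(41.87)²·|cos 35.4°| = 23.15 m/s².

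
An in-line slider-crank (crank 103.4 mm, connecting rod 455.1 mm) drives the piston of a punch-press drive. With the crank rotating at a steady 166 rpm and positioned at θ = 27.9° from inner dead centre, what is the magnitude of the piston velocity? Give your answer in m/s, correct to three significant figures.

ω = 2π·166/60 = 17.38 rad/s
For an in-line slider-crank, x = r cosθ + √(L² − r² sin²θ), so v = −rω sinθ·[1 + r cosθ/√(L² − r² sin²θ)].
With r = 0.1034 m, L = 0.4551 m, θ = 27.9°: √(L² − r² sin²θ) = 0.45252 m.
v = −0.1034·17.38·0.46793·[1 + 0.1034·0.88377/0.45252] = -1.0109 m/s.
|v| = 1.0109 m/s.

1.01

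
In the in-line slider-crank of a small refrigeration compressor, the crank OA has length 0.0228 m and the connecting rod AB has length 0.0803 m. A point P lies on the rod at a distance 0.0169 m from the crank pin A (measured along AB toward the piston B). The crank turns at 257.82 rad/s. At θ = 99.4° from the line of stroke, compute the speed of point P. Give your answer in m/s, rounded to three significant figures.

ω = 257.8 rad/s.  Crank-pin speed |V_A| = rω = 5.8783 m/s, perpendicular to OA.
Rod angle: sinφ = −(r/L) sinθ ⇒ φ = -16.268°; ω_rod = −rω cosθ/√(L²−r²sin²θ) = +12.455 rad/s.
V_P = V_A + ω_rod × AP, with AP = 0.0169 m along the rod.
Components: V_Px = −rω sinθ − a·ω_rod·sinφ = -5.7404 m/s;  V_Py = rω cosθ + a·ω_rod·cosφ = -0.75802 m/s.
|V_P| = √(V_Px² + V_Py²) = 5.7902 m/s.

5.79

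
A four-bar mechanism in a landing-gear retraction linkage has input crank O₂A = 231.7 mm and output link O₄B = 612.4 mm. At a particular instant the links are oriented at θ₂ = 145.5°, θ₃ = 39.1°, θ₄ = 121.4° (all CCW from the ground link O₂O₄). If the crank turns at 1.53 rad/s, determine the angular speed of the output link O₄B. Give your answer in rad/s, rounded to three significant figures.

0.560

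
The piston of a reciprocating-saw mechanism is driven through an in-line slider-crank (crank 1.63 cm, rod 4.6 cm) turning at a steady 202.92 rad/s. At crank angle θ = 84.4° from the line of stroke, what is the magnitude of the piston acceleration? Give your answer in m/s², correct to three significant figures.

183

ω = 202.9 rad/s
x(θ) = r cosθ + √(L² − r² sin²θ); with ω constant, a = ω²·d²x/dθ².
d²x/dθ² = −r cosθ − r²(cos2θ)/√u − r⁴ sin²2θ/(4u^{3/2}),  u = L² − r² sin²θ = 0.00185284 m².
Substituting r = 0.0163 m, L = 0.046 m, θ = 84.4°: d²x/dθ² = +0.0044559 m.
a = ω²·d²x/dθ² = (202.9)²·(+0.0044559) = +183.48 m/s²;  |a| = 183.48 m/s².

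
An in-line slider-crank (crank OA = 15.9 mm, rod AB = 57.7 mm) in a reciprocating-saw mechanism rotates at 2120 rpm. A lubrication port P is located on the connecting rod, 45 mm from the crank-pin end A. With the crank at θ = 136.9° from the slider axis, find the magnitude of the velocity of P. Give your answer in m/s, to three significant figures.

2.10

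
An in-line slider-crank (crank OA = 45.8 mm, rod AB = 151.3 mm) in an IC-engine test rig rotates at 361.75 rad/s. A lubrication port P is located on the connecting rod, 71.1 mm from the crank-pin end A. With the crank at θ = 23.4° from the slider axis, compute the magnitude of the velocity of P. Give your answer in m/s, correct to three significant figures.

ω = 361.8 rad/s.  Crank-pin speed |V_A| = rω = 16.568 m/s, perpendicular to OA.
Rod angle: sinφ = −(r/L) sinθ ⇒ φ = -6.905°; ω_rod = −rω cosθ/√(L²−r²sin²θ) = -101.23 rad/s.
V_P = V_A + ω_rod × AP, with AP = 0.0711 m along the rod.
Components: V_Px = −rω sinθ − a·ω_rod·sinφ = -7.4453 m/s;  V_Py = rω cosθ + a·ω_rod·cosφ = +8.06 m/s.
|V_P| = √(V_Px² + V_Py²) = 10.973 m/s.

11.0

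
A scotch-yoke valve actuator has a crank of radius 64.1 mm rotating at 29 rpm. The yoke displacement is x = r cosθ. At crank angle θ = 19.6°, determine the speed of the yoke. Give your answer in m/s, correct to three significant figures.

0.0653

ω = 3.037 rad/s (from 29 rpm).
x = r cosθ ⇒ ẋ = −rω sinθ.
|v| = rω|sinθ| = 0.0641·3.037·|sin 19.6°| = 0.0653 m/s.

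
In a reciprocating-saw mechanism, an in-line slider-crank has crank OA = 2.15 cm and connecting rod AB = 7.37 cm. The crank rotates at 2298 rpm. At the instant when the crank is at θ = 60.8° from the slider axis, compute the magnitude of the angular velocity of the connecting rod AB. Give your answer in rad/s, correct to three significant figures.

35.4

ω = 240.6 rad/s (converted from 2298 rpm).
The rod makes angle φ with the slider axis where L sinφ = r sinθ; differentiating, L cosφ·φ̇ = r ω cosθ.
L cosφ = √(L² − r² sin²θ) = 0.07127 m.
|ω_rod| = r ω |cosθ| / √(L² − r² sin²θ) = 0.0215·240.6·0.48786/0.07127 = 35.416 rad/s.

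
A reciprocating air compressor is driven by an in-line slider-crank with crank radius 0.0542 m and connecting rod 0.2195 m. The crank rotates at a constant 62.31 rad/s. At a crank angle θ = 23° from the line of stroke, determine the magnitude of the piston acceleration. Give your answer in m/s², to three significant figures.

ω = 62.31 rad/s
x(θ) = r cosθ + √(L² − r² sin²θ); with ω constant, a = ω²·d²x/dθ².
d²x/dθ² = −r cosθ − r²(cos2θ)/√u − r⁴ sin²2θ/(4u^{3/2}),  u = L² − r² sin²θ = 0.0477318 m².
Substituting r = 0.0542 m, L = 0.2195 m, θ = 23°: d²x/dθ² = -0.059339 m.
a = ω²·d²x/dθ² = (62.31)²·(-0.059339) = -230.39 m/s²;  |a| = 230.39 m/s².

230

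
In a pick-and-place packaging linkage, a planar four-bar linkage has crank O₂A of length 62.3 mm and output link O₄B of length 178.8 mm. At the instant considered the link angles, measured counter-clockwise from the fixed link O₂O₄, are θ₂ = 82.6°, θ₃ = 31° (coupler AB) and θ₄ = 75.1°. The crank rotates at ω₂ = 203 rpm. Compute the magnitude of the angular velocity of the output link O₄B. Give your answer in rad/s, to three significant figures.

ω₂ = 21.26 rad/s (from 203 rpm).
Differentiating the loop-closure r₂e^{iθ₂}+r₃e^{iθ₃}=r₁+r₄e^{iθ₄} gives r₂ω₂e^{iθ₂}+r₃ω₃e^{iθ₃}=r₄ω₄e^{iθ₄}.
Eliminating the other unknown: ω₄ = r₂ω₂ sin(θ₂−θ₃) / [r₄ sin(θ₄−θ₃)].
Numerator sine = +0.78369; denominator sine = +0.69591.
Result = 0.0623·21.26·(+0.78369) / (0.1788·(+0.69591)) = +8.3414 rad/s; magnitude 8.3414 rad/s.

8.34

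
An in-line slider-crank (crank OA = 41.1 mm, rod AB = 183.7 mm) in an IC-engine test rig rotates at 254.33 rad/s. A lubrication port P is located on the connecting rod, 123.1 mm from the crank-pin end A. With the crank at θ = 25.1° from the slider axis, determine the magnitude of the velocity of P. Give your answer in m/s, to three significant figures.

5.93

ω = 254.3 rad/s.  Crank-pin speed |V_A| = rω = 10.453 m/s, perpendicular to OA.
Rod angle: sinφ = −(r/L) sinθ ⇒ φ = -5.446°; ω_rod = −rω cosθ/√(L²−r²sin²θ) = -51.763 rad/s.
V_P = V_A + ω_rod × AP, with AP = 0.1231 m along the rod.
Components: V_Px = −rω sinθ − a·ω_rod·sinφ = -5.0389 m/s;  V_Py = rω cosθ + a·ω_rod·cosφ = +3.1227 m/s.
|V_P| = √(V_Px² + V_Py²) = 5.928 m/s.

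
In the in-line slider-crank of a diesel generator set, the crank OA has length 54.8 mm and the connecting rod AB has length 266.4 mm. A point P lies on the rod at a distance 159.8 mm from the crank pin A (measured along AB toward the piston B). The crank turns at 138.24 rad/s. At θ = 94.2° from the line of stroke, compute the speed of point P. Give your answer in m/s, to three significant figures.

7.49

ω = 138.2 rad/s.  Crank-pin speed |V_A| = rω = 7.5756 m/s, perpendicular to OA.
Rod angle: sinφ = −(r/L) sinθ ⇒ φ = -11.838°; ω_rod = −rω cosθ/√(L²−r²sin²θ) = +2.1279 rad/s.
V_P = V_A + ω_rod × AP, with AP = 0.1598 m along the rod.
Components: V_Px = −rω sinθ − a·ω_rod·sinφ = -7.4854 m/s;  V_Py = rω cosθ + a·ω_rod·cosφ = -0.22201 m/s.
|V_P| = √(V_Px² + V_Py²) = 7.4887 m/s.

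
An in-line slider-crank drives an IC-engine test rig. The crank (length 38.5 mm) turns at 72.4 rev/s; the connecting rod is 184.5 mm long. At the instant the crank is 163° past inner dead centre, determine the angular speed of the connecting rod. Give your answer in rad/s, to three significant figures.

90.9

ω = 454.9 rad/s (converted from 72.4 rev/s).
The rod makes angle φ with the slider axis where L sinφ = r sinθ; differentiating, L cosφ·φ̇ = r ω cosθ.
L cosφ = √(L² − r² sin²θ) = 0.18416 m.
|ω_rod| = r ω |cosθ| / √(L² − r² sin²θ) = 0.0385·454.9·0.95630/0.18416 = 90.947 rad/s.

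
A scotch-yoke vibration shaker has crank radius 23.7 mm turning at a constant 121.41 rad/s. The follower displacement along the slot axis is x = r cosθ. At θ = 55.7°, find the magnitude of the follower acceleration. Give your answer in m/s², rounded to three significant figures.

197

ω = 121.4 rad/s
x = r cosθ ⇒ ẍ = −rω² cosθ (ω constant).
|a| = rω²|cosθ| = 0.0237·(121.4)²·|cos 55.7°| = 196.87 m/s².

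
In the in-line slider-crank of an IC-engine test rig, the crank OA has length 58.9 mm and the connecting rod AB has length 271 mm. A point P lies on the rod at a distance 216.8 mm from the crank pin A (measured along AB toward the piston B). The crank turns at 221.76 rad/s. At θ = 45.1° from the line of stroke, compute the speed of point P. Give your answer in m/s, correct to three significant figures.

ω = 221.8 rad/s.  Crank-pin speed |V_A| = rω = 13.062 m/s, perpendicular to OA.
Rod angle: sinφ = −(r/L) sinθ ⇒ φ = -8.856°; ω_rod = −rω cosθ/√(L²−r²sin²θ) = -34.432 rad/s.
V_P = V_A + ω_rod × AP, with AP = 0.2168 m along the rod.
Components: V_Px = −rω sinθ − a·ω_rod·sinφ = -10.401 m/s;  V_Py = rω cosθ + a·ω_rod·cosφ = +1.844 m/s.
|V_P| = √(V_Px² + V_Py²) = 10.564 m/s.

10.6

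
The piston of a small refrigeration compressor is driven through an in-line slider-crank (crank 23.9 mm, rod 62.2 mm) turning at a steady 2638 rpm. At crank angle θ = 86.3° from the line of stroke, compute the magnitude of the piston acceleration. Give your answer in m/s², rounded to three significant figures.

634

ω = 2π·2638/60 = 276.3 rad/s
x(θ) = r cosθ + √(L² − r² sin²θ); with ω constant, a = ω²·d²x/dθ².
d²x/dθ² = −r cosθ − r²(cos2θ)/√u − r⁴ sin²2θ/(4u^{3/2}),  u = L² − r² sin²θ = 0.00330001 m².
Substituting r = 0.0239 m, L = 0.0622 m, θ = 86.3°: d²x/dθ² = +0.0083112 m.
a = ω²·d²x/dθ² = (276.3)²·(+0.0083112) = +634.26 m/s²;  |a| = 634.26 m/s².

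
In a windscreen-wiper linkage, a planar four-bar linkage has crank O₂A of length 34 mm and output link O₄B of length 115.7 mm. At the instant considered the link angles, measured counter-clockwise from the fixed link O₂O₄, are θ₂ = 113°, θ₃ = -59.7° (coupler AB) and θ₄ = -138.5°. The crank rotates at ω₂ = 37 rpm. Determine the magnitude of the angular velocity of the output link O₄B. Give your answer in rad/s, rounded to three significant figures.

ω₂ = 3.875 rad/s (from 37 rpm).
Differentiating the loop-closure r₂e^{iθ₂}+r₃e^{iθ₃}=r₁+r₄e^{iθ₄} gives r₂ω₂e^{iθ₂}+r₃ω₃e^{iθ₃}=r₄ω₄e^{iθ₄}.
Eliminating the other unknown: ω₄ = r₂ω₂ sin(θ₂−θ₃) / [r₄ sin(θ₄−θ₃)].
Numerator sine = +0.12706; denominator sine = -0.98096.
Result = 0.034·3.875·(+0.12706) / (0.1157·(-0.98096)) = -0.14749 rad/s; magnitude 0.14749 rad/s.

0.147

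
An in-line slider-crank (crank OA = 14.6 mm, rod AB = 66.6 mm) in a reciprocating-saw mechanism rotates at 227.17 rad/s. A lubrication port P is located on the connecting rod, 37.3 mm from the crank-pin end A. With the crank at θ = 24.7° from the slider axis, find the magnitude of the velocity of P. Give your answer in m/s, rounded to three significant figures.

2.03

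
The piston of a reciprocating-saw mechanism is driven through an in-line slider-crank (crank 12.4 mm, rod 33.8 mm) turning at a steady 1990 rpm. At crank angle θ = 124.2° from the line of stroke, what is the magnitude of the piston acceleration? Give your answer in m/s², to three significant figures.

ω = 2π·1990/60 = 208.4 rad/s
x(θ) = r cosθ + √(L² − r² sin²θ); with ω constant, a = ω²·d²x/dθ².
d²x/dθ² = −r cosθ − r²(cos2θ)/√u − r⁴ sin²2θ/(4u^{3/2}),  u = L² − r² sin²θ = 0.00103726 m².
Substituting r = 0.0124 m, L = 0.0338 m, θ = 124.2°: d²x/dθ² = +0.0085744 m.
a = ω²·d²x/dθ² = (208.4)²·(+0.0085744) = +372.36 m/s²;  |a| = 372.36 m/s².

372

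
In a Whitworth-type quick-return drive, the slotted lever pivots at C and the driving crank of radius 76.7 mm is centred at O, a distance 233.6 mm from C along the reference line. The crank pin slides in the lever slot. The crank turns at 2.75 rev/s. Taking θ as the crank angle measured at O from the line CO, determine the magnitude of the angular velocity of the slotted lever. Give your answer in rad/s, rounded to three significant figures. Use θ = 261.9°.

1.05

ω = 17.28 rad/s (from 2.75 rev/s).
Crank pin A relative to C: A = (d + r cosθ, r sinθ); lever angle φ = atan2(r sinθ, d + r cosθ).
Differentiating tanφ: φ̇ = rω(d cosθ + r)/(d² + r² + 2dr cosθ).
d² + r² + 2dr cosθ = |CA|² = 0.0554028 m²;  d cosθ + r = +0.043785 m.
|ω_lever| = |0.0767·17.28·+0.043785| / 0.0554028 = 1.0474 rad/s.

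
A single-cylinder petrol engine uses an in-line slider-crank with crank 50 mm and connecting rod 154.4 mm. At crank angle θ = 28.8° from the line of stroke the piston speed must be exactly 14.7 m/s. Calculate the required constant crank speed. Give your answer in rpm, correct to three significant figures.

For an in-line slider-crank, |v_piston| = rω|sinθ|·[1 + r cosθ/√(L² − r² sin²θ)].
With r = 0.05 m, L = 0.1544 m, θ = 28.8°: the bracketed kinematic factor |dx/dθ| = 0.031008 m.
ω = v/|dx/dθ| = 14.7/0.031008 = 474.07 rad/s.
N = 60ω/(2π) = 4527.1 rpm.

4530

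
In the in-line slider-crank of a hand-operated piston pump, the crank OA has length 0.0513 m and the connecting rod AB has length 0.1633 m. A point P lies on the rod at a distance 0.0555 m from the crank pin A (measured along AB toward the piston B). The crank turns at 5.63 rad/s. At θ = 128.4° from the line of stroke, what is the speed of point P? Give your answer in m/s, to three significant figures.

0.242

ω = 5.63 rad/s.  Crank-pin speed |V_A| = rω = 0.28882 m/s, perpendicular to OA.
Rod angle: sinφ = −(r/L) sinθ ⇒ φ = -14.252°; ω_rod = −rω cosθ/√(L²−r²sin²θ) = +1.1335 rad/s.
V_P = V_A + ω_rod × AP, with AP = 0.0555 m along the rod.
Components: V_Px = −rω sinθ − a·ω_rod·sinφ = -0.21086 m/s;  V_Py = rω cosθ + a·ω_rod·cosφ = -0.11843 m/s.
|V_P| = √(V_Px² + V_Py²) = 0.24184 m/s.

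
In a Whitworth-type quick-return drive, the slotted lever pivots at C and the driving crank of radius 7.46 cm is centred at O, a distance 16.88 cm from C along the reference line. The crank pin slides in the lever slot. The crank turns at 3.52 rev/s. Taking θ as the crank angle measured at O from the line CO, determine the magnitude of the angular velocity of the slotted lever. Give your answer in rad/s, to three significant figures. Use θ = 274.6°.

4.03

ω = 22.12 rad/s (from 3.52 rev/s).
Crank pin A relative to C: A = (d + r cosθ, r sinθ); lever angle φ = atan2(r sinθ, d + r cosθ).
Differentiating tanφ: φ̇ = rω(d cosθ + r)/(d² + r² + 2dr cosθ).
d² + r² + 2dr cosθ = |CA|² = 0.0360784 m²;  d cosθ + r = +0.088138 m.
|ω_lever| = |0.0746·22.12·+0.088138| / 0.0360784 = 4.0307 rad/s.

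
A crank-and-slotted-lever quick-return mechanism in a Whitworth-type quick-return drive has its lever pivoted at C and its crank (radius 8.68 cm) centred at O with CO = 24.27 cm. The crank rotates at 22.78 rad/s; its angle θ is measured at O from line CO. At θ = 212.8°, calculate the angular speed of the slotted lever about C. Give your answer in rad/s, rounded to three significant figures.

7.47

ω = 22.78 rad/s
Crank pin A relative to C: A = (d + r cosθ, r sinθ); lever angle φ = atan2(r sinθ, d + r cosθ).
Differentiating tanφ: φ̇ = rω(d cosθ + r)/(d² + r² + 2dr cosθ).
d² + r² + 2dr cosθ = |CA|² = 0.0310222 m²;  d cosθ + r = -0.11721 m.
|ω_lever| = |0.0868·22.78·-0.11721| / 0.0310222 = 7.4705 rad/s.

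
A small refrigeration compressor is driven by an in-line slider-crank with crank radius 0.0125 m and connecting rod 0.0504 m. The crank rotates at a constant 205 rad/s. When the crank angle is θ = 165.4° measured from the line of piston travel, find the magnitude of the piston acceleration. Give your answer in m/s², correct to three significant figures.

ω = 205 rad/s
x(θ) = r cosθ + √(L² − r² sin²θ); with ω constant, a = ω²·d²x/dθ².
d²x/dθ² = −r cosθ − r²(cos2θ)/√u − r⁴ sin²2θ/(4u^{3/2}),  u = L² − r² sin²θ = 0.00253023 m².
Substituting r = 0.0125 m, L = 0.0504 m, θ = 165.4°: d²x/dθ² = +0.0093734 m.
a = ω²·d²x/dθ² = (205)²·(+0.0093734) = +393.92 m/s²;  |a| = 393.92 m/s².

394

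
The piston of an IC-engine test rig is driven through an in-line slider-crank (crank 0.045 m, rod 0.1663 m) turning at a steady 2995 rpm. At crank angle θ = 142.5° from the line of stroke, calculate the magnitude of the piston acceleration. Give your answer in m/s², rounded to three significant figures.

3180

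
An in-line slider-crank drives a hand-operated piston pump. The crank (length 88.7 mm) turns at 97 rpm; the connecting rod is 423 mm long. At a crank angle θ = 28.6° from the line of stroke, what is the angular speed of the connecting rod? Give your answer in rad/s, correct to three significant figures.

1.88

ω = 10.16 rad/s (converted from 97 rpm).
The rod makes angle φ with the slider axis where L sinφ = r sinθ; differentiating, L cosφ·φ̇ = r ω cosθ.
L cosφ = √(L² − r² sin²θ) = 0.42086 m.
|ω_rod| = r ω |cosθ| / √(L² − r² sin²θ) = 0.0887·10.16·0.87798/0.42086 = 1.8796 rad/s.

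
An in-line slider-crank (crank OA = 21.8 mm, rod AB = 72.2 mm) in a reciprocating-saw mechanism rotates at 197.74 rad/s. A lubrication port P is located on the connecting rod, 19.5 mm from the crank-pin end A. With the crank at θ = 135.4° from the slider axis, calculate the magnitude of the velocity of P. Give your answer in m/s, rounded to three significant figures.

ω = 197.7 rad/s.  Crank-pin speed |V_A| = rω = 4.3107 m/s, perpendicular to OA.
Rod angle: sinφ = −(r/L) sinθ ⇒ φ = -12.240°; ω_rod = −rω cosθ/√(L²−r²sin²θ) = +43.501 rad/s.
V_P = V_A + ω_rod × AP, with AP = 0.0195 m along the rod.
Components: V_Px = −rω sinθ − a·ω_rod·sinφ = -2.847 m/s;  V_Py = rω cosθ + a·ω_rod·cosφ = -2.2404 m/s.
|V_P| = √(V_Px² + V_Py²) = 3.6228 m/s.

3.62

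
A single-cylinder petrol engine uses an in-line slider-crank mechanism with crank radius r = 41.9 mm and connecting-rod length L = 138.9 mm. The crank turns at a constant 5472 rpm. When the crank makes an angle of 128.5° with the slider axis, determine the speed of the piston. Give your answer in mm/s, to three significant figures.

15200

ω = 2π·5472/60 = 573 rad/s
For an in-line slider-crank, x = r cosθ + √(L² − r² sin²θ), so v = −rω sinθ·[1 + r cosθ/√(L² − r² sin²θ)].
With r = 0.0419 m, L = 0.1389 m, θ = 128.5°: √(L² − r² sin²θ) = 0.13497 m.
v = −0.0419·573·0.78261·[1 + 0.0419·-0.62251/0.13497] = -15.159 m/s.
|v| = 15.159 m/s = 15159 mm/s.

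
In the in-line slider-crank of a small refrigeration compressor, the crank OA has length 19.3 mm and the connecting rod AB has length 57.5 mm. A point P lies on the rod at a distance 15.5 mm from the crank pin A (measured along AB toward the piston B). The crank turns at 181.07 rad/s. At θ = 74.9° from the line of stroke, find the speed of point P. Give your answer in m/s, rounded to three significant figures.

ω = 181.1 rad/s.  Crank-pin speed |V_A| = rω = 3.4947 m/s, perpendicular to OA.
Rod angle: sinφ = −(r/L) sinθ ⇒ φ = -18.909°; ω_rod = −rω cosθ/√(L²−r²sin²θ) = -16.736 rad/s.
V_P = V_A + ω_rod × AP, with AP = 0.0155 m along the rod.
Components: V_Px = −rω sinθ − a·ω_rod·sinφ = -3.4581 m/s;  V_Py = rω cosθ + a·ω_rod·cosφ = +0.66497 m/s.
|V_P| = √(V_Px² + V_Py²) = 3.5214 m/s.

3.52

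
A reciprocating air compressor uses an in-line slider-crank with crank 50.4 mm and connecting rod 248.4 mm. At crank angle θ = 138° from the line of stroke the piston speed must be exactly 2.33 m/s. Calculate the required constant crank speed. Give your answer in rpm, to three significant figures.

For an in-line slider-crank, |v_piston| = rω|sinθ|·[1 + r cosθ/√(L² − r² sin²θ)].
With r = 0.0504 m, L = 0.2484 m, θ = 138°: the bracketed kinematic factor |dx/dθ| = 0.028592 m.
ω = v/|dx/dθ| = 2.33/0.028592 = 81.492 rad/s.
N = 60ω/(2π) = 778.2 rpm.

778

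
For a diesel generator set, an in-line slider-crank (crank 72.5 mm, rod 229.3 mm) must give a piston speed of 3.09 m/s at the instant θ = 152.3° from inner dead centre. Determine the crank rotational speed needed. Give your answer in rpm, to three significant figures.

1220

For an in-line slider-crank, |v_piston| = rω|sinθ|·[1 + r cosθ/√(L² − r² sin²θ)].
With r = 0.0725 m, L = 0.2293 m, θ = 152.3°: the bracketed kinematic factor |dx/dθ| = 0.024163 m.
ω = v/|dx/dθ| = 3.09/0.024163 = 127.88 rad/s.
N = 60ω/(2π) = 1221.2 rpm.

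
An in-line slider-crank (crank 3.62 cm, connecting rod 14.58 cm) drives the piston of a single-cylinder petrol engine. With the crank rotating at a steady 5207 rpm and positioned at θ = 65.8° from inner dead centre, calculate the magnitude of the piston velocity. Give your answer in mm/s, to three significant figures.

19900

ω = 2π·5207/60 = 545.3 rad/s
For an in-line slider-crank, x = r cosθ + √(L² − r² sin²θ), so v = −rω sinθ·[1 + r cosθ/√(L² − r² sin²θ)].
With r = 0.0362 m, L = 0.1458 m, θ = 65.8°: √(L² − r² sin²θ) = 0.14201 m.
v = −0.0362·545.3·0.91212·[1 + 0.0362·0.40992/0.14201] = -19.886 m/s.
|v| = 19.886 m/s = 19886 mm/s.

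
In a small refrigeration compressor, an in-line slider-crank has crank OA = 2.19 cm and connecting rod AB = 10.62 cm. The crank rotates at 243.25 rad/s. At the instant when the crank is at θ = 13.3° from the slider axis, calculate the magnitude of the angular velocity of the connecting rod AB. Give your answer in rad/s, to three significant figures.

48.9

ω = 243.2 rad/s
The rod makes angle φ with the slider axis where L sinφ = r sinθ; differentiating, L cosφ·φ̇ = r ω cosθ.
L cosφ = √(L² − r² sin²θ) = 0.10608 m.
|ω_rod| = r ω |cosθ| / √(L² − r² sin²θ) = 0.0219·243.2·0.97318/0.10608 = 48.871 rad/s.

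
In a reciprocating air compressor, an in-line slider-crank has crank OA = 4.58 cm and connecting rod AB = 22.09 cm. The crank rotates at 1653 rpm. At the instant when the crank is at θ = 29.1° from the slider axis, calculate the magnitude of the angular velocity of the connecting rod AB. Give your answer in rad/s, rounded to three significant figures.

ω = 173.1 rad/s (converted from 1653 rpm).
The rod makes angle φ with the slider axis where L sinφ = r sinθ; differentiating, L cosφ·φ̇ = r ω cosθ.
L cosφ = √(L² − r² sin²θ) = 0.21977 m.
|ω_rod| = r ω |cosθ| / √(L² − r² sin²θ) = 0.0458·173.1·0.87377/0.21977 = 31.52 rad/s.

31.5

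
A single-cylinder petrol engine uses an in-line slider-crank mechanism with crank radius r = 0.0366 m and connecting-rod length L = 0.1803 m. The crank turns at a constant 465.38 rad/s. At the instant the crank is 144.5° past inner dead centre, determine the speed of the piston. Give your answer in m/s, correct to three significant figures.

ω = 465.4 rad/s
For an in-line slider-crank, x = r cosθ + √(L² − r² sin²θ), so v = −rω sinθ·[1 + r cosθ/√(L² − r² sin²θ)].
With r = 0.0366 m, L = 0.1803 m, θ = 144.5°: √(L² − r² sin²θ) = 0.17904 m.
v = −0.0366·465.4·0.58070·[1 + 0.0366·-0.81412/0.17904] = -8.245 m/s.
|v| = 8.245 m/s.

8.24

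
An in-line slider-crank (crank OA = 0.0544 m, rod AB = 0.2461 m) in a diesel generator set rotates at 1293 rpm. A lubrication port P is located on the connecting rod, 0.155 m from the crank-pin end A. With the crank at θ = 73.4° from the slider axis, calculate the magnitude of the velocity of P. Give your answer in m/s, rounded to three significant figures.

ω = 135.4 rad/s.  Crank-pin speed |V_A| = rω = 7.3659 m/s, perpendicular to OA.
Rod angle: sinφ = −(r/L) sinθ ⇒ φ = -12.230°; ω_rod = −rω cosθ/√(L²−r²sin²θ) = -8.7494 rad/s.
V_P = V_A + ω_rod × AP, with AP = 0.155 m along the rod.
Components: V_Px = −rω sinθ − a·ω_rod·sinφ = -7.3462 m/s;  V_Py = rω cosθ + a·ω_rod·cosφ = +0.77898 m/s.
|V_P| = √(V_Px² + V_Py²) = 7.3874 m/s.

7.39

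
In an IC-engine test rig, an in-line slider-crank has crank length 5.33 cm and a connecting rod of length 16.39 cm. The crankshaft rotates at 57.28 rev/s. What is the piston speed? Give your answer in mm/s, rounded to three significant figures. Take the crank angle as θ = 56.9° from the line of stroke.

ω = 2π·57.3 = 359.9 rad/s
For an in-line slider-crank, x = r cosθ + √(L² − r² sin²θ), so v = −rω sinθ·[1 + r cosθ/√(L² − r² sin²θ)].
With r = 0.0533 m, L = 0.1639 m, θ = 56.9°: √(L² − r² sin²θ) = 0.1577 m.
v = −0.0533·359.9·0.83772·[1 + 0.0533·0.54610/0.1577] = -19.036 m/s.
|v| = 19.036 m/s = 19036 mm/s.

19000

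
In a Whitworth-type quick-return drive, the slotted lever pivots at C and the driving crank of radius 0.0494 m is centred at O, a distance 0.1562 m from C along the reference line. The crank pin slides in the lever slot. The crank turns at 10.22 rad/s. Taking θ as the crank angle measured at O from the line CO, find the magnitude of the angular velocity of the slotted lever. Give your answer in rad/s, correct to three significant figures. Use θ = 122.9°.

0.970

ω = 10.22 rad/s
Crank pin A relative to C: A = (d + r cosθ, r sinθ); lever angle φ = atan2(r sinθ, d + r cosθ).
Differentiating tanφ: φ̇ = rω(d cosθ + r)/(d² + r² + 2dr cosθ).
d² + r² + 2dr cosθ = |CA|² = 0.0184562 m²;  d cosθ + r = -0.035444 m.
|ω_lever| = |0.0494·10.22·-0.035444| / 0.0184562 = 0.96956 rad/s.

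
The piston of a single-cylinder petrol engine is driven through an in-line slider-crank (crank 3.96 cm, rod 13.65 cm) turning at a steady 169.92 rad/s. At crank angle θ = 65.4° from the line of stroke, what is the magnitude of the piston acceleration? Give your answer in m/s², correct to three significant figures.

ω = 169.9 rad/s
x(θ) = r cosθ + √(L² − r² sin²θ); with ω constant, a = ω²·d²x/dθ².
d²x/dθ² = −r cosθ − r²(cos2θ)/√u − r⁴ sin²2θ/(4u^{3/2}),  u = L² − r² sin²θ = 0.0173358 m².
Substituting r = 0.0396 m, L = 0.1365 m, θ = 65.4°: d²x/dθ² = -0.0088567 m.
a = ω²·d²x/dθ² = (169.9)²·(-0.0088567) = -255.72 m/s²;  |a| = 255.72 m/s².

256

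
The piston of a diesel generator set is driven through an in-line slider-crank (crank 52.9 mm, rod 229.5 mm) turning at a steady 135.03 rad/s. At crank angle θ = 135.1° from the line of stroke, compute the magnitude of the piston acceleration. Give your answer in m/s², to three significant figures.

ω = 135 rad/s
x(θ) = r cosθ + √(L² − r² sin²θ); with ω constant, a = ω²·d²x/dθ².
d²x/dθ² = −r cosθ − r²(cos2θ)/√u − r⁴ sin²2θ/(4u^{3/2}),  u = L² − r² sin²θ = 0.0512759 m².
Substituting r = 0.0529 m, L = 0.2295 m, θ = 135.1°: d²x/dθ² = +0.037259 m.
a = ω²·d²x/dθ² = (135)²·(+0.037259) = +679.35 m/s²;  |a| = 679.35 m/s².

679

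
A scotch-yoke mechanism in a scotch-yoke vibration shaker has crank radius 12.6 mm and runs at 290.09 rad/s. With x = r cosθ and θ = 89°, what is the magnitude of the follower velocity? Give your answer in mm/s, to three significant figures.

3650

ω = 290.1 rad/s
x = r cosθ ⇒ ẋ = −rω sinθ.
|v| = rω|sinθ| = 0.0126·290.1·|sin 89°| = 3.6546 m/s = 3654.6 mm/s.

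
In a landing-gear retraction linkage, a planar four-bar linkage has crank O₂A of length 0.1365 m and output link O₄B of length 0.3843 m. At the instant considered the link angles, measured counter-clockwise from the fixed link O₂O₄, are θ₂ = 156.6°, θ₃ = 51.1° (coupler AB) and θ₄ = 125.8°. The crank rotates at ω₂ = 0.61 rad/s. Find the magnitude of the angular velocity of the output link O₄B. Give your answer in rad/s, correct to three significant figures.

0.216

ω₂ = 0.61 rad/s
Differentiating the loop-closure r₂e^{iθ₂}+r₃e^{iθ₃}=r₁+r₄e^{iθ₄} gives r₂ω₂e^{iθ₂}+r₃ω₃e^{iθ₃}=r₄ω₄e^{iθ₄}.
Eliminating the other unknown: ω₄ = r₂ω₂ sin(θ₂−θ₃) / [r₄ sin(θ₄−θ₃)].
Numerator sine = +0.96363; denominator sine = +0.96456.
Result = 0.1365·0.61·(+0.96363) / (0.3843·(+0.96456)) = +0.21646 rad/s; magnitude 0.21646 rad/s.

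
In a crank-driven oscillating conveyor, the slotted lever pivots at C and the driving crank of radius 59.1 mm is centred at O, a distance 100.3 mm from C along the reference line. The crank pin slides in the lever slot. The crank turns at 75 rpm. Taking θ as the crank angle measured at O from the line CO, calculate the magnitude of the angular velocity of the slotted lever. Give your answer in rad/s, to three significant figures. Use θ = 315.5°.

2.76

ω = 7.854 rad/s (from 75 rpm).
Crank pin A relative to C: A = (d + r cosθ, r sinθ); lever angle φ = atan2(r sinθ, d + r cosθ).
Differentiating tanφ: φ̇ = rω(d cosθ + r)/(d² + r² + 2dr cosθ).
d² + r² + 2dr cosθ = |CA|² = 0.0220088 m²;  d cosθ + r = +0.13064 m.
|ω_lever| = |0.0591·7.854·+0.13064| / 0.0220088 = 2.7552 rad/s.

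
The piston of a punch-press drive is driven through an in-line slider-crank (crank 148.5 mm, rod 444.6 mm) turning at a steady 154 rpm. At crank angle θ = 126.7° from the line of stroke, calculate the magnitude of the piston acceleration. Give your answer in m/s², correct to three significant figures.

26.5

ω = 2π·154/60 = 16.13 rad/s
x(θ) = r cosθ + √(L² − r² sin²θ); with ω constant, a = ω²·d²x/dθ².
d²x/dθ² = −r cosθ − r²(cos2θ)/√u − r⁴ sin²2θ/(4u^{3/2}),  u = L² − r² sin²θ = 0.183493 m².
Substituting r = 0.1485 m, L = 0.4446 m, θ = 126.7°: d²x/dθ² = +0.10203 m.
a = ω²·d²x/dθ² = (16.13)²·(+0.10203) = +26.537 m/s²;  |a| = 26.537 m/s².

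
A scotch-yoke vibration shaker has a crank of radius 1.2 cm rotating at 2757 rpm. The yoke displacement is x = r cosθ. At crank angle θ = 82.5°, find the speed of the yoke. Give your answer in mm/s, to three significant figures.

3430

ω = 288.7 rad/s (from 2757 rpm).
x = r cosθ ⇒ ẋ = −rω sinθ.
|v| = rω|sinθ| = 0.012·288.7·|sin 82.5°| = 3.4349 m/s = 3434.9 mm/s.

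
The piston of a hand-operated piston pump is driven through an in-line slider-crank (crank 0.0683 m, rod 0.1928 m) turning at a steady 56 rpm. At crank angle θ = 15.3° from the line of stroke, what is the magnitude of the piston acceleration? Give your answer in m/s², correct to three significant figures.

ω = 2π·56/60 = 5.864 rad/s
x(θ) = r cosθ + √(L² − r² sin²θ); with ω constant, a = ω²·d²x/dθ².
d²x/dθ² = −r cosθ − r²(cos2θ)/√u − r⁴ sin²2θ/(4u^{3/2}),  u = L² − r² sin²θ = 0.036847 m².
Substituting r = 0.0683 m, L = 0.1928 m, θ = 15.3°: d²x/dθ² = -0.086996 m.
a = ω²·d²x/dθ² = (5.864)²·(-0.086996) = -2.9918 m/s²;  |a| = 2.9918 m/s².

2.99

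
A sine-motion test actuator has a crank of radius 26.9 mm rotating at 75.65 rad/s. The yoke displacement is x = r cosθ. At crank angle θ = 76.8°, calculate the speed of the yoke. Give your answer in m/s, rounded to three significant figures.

1.98

ω = 75.65 rad/s
x = r cosθ ⇒ ẋ = −rω sinθ.
|v| = rω|sinθ| = 0.0269·75.65·|sin 76.8°| = 1.9812 m/s.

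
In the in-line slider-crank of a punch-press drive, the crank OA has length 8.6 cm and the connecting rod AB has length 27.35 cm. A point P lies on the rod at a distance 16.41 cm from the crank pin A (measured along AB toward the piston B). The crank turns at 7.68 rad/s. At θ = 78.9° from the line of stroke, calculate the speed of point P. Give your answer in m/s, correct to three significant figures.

0.675

ω = 7.68 rad/s.  Crank-pin speed |V_A| = rω = 0.66048 m/s, perpendicular to OA.
Rod angle: sinφ = −(r/L) sinθ ⇒ φ = -17.972°; ω_rod = −rω cosθ/√(L²−r²sin²θ) = -0.48877 rad/s.
V_P = V_A + ω_rod × AP, with AP = 0.1641 m along the rod.
Components: V_Px = −rω sinθ − a·ω_rod·sinφ = -0.67287 m/s;  V_Py = rω cosθ + a·ω_rod·cosφ = +0.050863 m/s.
|V_P| = √(V_Px² + V_Py²) = 0.67479 m/s.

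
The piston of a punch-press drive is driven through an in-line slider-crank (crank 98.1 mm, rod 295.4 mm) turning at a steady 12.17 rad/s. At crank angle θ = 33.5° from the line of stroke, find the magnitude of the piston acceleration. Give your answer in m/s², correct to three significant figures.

14.2

ω = 12.17 rad/s
x(θ) = r cosθ + √(L² − r² sin²θ); with ω constant, a = ω²·d²x/dθ².
d²x/dθ² = −r cosθ − r²(cos2θ)/√u − r⁴ sin²2θ/(4u^{3/2}),  u = L² − r² sin²θ = 0.0843295 m².
Substituting r = 0.0981 m, L = 0.2954 m, θ = 33.5°: d²x/dθ² = -0.095554 m.
a = ω²·d²x/dθ² = (12.17)²·(-0.095554) = -14.152 m/s²;  |a| = 14.152 m/s².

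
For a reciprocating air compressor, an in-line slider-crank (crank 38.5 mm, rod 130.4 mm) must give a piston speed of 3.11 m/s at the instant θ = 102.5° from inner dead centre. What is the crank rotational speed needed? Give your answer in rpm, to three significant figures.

847

For an in-line slider-crank, |v_piston| = rω|sinθ|·[1 + r cosθ/√(L² − r² sin²θ)].
With r = 0.0385 m, L = 0.1304 m, θ = 102.5°: the bracketed kinematic factor |dx/dθ| = 0.035079 m.
ω = v/|dx/dθ| = 3.11/0.035079 = 88.657 rad/s.
N = 60ω/(2π) = 846.61 rpm.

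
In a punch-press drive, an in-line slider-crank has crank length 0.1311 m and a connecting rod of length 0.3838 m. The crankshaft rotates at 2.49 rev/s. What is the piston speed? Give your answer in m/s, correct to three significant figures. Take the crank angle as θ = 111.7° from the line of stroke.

ω = 2π·2.49 = 15.65 rad/s
For an in-line slider-crank, x = r cosθ + √(L² − r² sin²θ), so v = −rω sinθ·[1 + r cosθ/√(L² − r² sin²θ)].
With r = 0.1311 m, L = 0.3838 m, θ = 111.7°: √(L² − r² sin²θ) = 0.36396 m.
v = −0.1311·15.65·0.92913·[1 + 0.1311·-0.36975/0.36396] = -1.6519 m/s.
|v| = 1.6519 m/s.

1.65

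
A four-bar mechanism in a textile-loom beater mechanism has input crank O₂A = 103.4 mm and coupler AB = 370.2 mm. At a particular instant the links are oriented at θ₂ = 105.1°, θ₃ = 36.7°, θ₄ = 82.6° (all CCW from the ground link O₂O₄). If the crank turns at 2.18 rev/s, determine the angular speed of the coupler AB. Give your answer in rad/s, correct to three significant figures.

2.04

ω₂ = 13.7 rad/s (from 2.18 rev/s).
Differentiating the loop-closure r₂e^{iθ₂}+r₃e^{iθ₃}=r₁+r₄e^{iθ₄} gives r₂ω₂e^{iθ₂}+r₃ω₃e^{iθ₃}=r₄ω₄e^{iθ₄}.
Eliminating the other unknown: ω₃ = r₂ω₂ sin(θ₄−θ₂) / [r₃ sin(θ₃−θ₄)].
Numerator sine = -0.38268; denominator sine = -0.71813.
Result = 0.1034·13.7·(-0.38268) / (0.3702·(-0.71813)) = +2.0387 rad/s; magnitude 2.0387 rad/s.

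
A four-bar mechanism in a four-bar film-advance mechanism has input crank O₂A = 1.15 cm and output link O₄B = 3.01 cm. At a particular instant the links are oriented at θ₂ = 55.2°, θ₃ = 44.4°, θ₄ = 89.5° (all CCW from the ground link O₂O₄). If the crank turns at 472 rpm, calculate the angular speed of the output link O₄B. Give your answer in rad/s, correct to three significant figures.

ω₂ = 49.43 rad/s (from 472 rpm).
Differentiating the loop-closure r₂e^{iθ₂}+r₃e^{iθ₃}=r₁+r₄e^{iθ₄} gives r₂ω₂e^{iθ₂}+r₃ω₃e^{iθ₃}=r₄ω₄e^{iθ₄}.
Eliminating the other unknown: ω₄ = r₂ω₂ sin(θ₂−θ₃) / [r₄ sin(θ₄−θ₃)].
Numerator sine = +0.18738; denominator sine = +0.70834.
Result = 0.0115·49.43·(+0.18738) / (0.0301·(+0.70834)) = +4.9956 rad/s; magnitude 4.9956 rad/s.

5.00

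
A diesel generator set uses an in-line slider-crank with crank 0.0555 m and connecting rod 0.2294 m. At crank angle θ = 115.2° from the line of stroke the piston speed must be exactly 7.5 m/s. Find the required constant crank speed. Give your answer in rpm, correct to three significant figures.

For an in-line slider-crank, |v_piston| = rω|sinθ|·[1 + r cosθ/√(L² − r² sin²θ)].
With r = 0.0555 m, L = 0.2294 m, θ = 115.2°: the bracketed kinematic factor |dx/dθ| = 0.044916 m.
ω = v/|dx/dθ| = 7.5/0.044916 = 166.98 rad/s.
N = 60ω/(2π) = 1594.5 rpm.

1590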